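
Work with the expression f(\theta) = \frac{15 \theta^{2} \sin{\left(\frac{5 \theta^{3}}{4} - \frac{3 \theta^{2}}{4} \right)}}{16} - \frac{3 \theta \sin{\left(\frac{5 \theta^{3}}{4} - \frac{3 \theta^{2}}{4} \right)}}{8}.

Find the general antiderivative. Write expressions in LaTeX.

The substitution u = \frac{5 \theta^{3}}{4} - \frac{3 \theta^{2}}{4} works: f is exactly (dF/du)*(du/d\theta) for that inner function.
Check: d/d\theta[- \frac{\cos{\left(\frac{5 \theta^{3}}{4} - \frac{3 \theta^{2}}{4} \right)}}{4}] = \frac{15 \theta^{2} \sin{\left(\frac{5 \theta^{3}}{4} - \frac{3 \theta^{2}}{4} \right)}}{16} - \frac{3 \theta \sin{\left(\frac{5 \theta^{3}}{4} - \frac{3 \theta^{2}}{4} \right)}}{8} = f(\theta).

F(\theta) = - \frac{\cos{\left(\frac{5 \theta^{3}}{4} - \frac{3 \theta^{2}}{4} \right)}}{4} + C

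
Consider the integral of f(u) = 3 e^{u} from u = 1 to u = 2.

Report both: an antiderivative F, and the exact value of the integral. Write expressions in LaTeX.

Antiderivative: F(u) = 3 e^{u}; value = - 3 e + 3 e^{2}

Since d/du undoes antidifferentiation here, F'(u) = f(u) is required of F(u).
F(u) = 3 e^{u} is an antiderivative of f.
Check: d/du[3 e^{u}] = 3 e^{u} = f(u).
F(2) = 3 e^{2}; F(1) = 3 e.
Integral = F(2) - F(1) = - 3 e + 3 e^{2}.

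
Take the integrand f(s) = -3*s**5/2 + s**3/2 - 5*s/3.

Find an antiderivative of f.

The integrand splits into summands that can be handled one at a time.
Check: d/ds[s**2*(-6*s**4 + 3*s**2 - 20)/24] = -3*s**5/2 + s**3/2 - 5*s/3 = f(s).

An antiderivative is F(s) = s**2*(-6*s**4 + 3*s**2 - 20)/24.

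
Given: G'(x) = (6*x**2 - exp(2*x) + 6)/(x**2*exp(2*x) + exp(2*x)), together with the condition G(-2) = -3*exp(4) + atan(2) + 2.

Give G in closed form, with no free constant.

A candidate passes only if d/dx[G] lands on the given G'(x) exactly.
A general antiderivative is -atan(x) - 3*exp(-2*x) + C.
The condition gives C = -3*exp(4) + atan(2) + 2 - (-3*exp(4) + atan(2)) = 2.
So G(x) = -(exp(2*x)*atan(x) - 2*exp(2*x) + 3)*exp(-2*x).
Check: d/dx[-(exp(2*x)*atan(x) - 2*exp(2*x) + 3)*exp(-2*x)] = (6*x**2 - exp(2*x) + 6)/(x**2*exp(2*x) + exp(2*x)) = G'(x).

G(x) = -(exp(2*x)*atan(x) - 2*exp(2*x) + 3)*exp(-2*x)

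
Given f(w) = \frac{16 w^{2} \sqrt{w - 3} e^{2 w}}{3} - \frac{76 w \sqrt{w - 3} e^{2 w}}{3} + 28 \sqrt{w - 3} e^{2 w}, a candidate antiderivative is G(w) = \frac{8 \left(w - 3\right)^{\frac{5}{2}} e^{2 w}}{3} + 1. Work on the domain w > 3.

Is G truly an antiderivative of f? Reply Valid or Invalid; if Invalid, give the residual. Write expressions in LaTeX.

Valid: G'(w) = f(w).

d/dw[G] = \frac{16 w^{2} \sqrt{w - 3} e^{2 w}}{3} - \frac{76 w \sqrt{w - 3} e^{2 w}}{3} + 28 \sqrt{w - 3} e^{2 w}
This equals f(w) exactly, so the claim holds.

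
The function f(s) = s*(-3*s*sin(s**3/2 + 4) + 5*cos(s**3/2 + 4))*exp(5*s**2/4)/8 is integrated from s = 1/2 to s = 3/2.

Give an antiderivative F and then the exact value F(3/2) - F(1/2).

f has the shape u'v + uv' for u = cos(s**3/2 + 4)/4 and v = exp(5*s**2/4) — it is the derivative of the product u*v.
F(s) = exp(5*s**2/4)*cos(s**3/2 + 4)/4 is an antiderivative of f.
Check: d/ds[exp(5*s**2/4)*cos(s**3/2 + 4)/4] = -3*s**2*exp(5*s**2/4)*sin(s**3/2 + 4)/8 + 5*s*exp(5*s**2/4)*cos(s**3/2 + 4)/8, which equals f(s).
F(3/2) = exp(45/16)*cos(91/16)/4; F(1/2) = exp(5/16)*cos(65/16)/4.
Integral = F(3/2) - F(1/2) = -exp(5/16)*cos(65/16)/4 + exp(45/16)*cos(91/16)/4.

Antiderivative: F(s) = exp(5*s**2/4)*cos(s**3/2 + 4)/4; value = -exp(5/16)*cos(65/16)/4 + exp(45/16)*cos(91/16)/4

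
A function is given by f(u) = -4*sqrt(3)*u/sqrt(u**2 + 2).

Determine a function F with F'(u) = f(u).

An antiderivative is F(u) = -4*sqrt(3*u**2 + 6).

The substitution w = 3*u**2 + 6 works: f is exactly (dF/dw)*(dw/du) for that inner function.
Check: d/du[-4*sqrt(3*u**2 + 6)] = -4*sqrt(3)*u/sqrt(u**2 + 2) = f(u).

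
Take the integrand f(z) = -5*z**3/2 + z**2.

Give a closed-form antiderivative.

An antiderivative is F(z) = -5*z**4/8 + z**3/3.

The integrand splits into summands that can be handled one at a time.
Check: d/dz[-5*z**4/8 + z**3/3] = -5*z**3/2 + z**2 = f(z).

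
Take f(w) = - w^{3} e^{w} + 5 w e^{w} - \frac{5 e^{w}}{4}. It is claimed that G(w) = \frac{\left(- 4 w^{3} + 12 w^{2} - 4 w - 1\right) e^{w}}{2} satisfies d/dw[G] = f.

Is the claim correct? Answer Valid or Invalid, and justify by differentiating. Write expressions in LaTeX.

Invalid: d/dw[G] - f = - w^{3} e^{w} + 5 w e^{w} - \frac{5 e^{w}}{4}, which is not 0.

d/dw[G] = - 2 w^{3} e^{w} + 10 w e^{w} - \frac{5 e^{w}}{2}
d/dw[G] - f(w) = - w^{3} e^{w} + 5 w e^{w} - \frac{5 e^{w}}{4} != 0.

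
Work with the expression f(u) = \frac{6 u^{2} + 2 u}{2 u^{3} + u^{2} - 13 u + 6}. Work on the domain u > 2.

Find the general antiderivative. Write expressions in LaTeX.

Factor the denominator (\left(u - 2\right) \left(u + 3\right) \left(2 u - 1\right)) and decompose: f = - \frac{10}{21 \left(2 u - 1\right)} + \frac{48}{35 \left(u + 3\right)} + \frac{28}{15 \left(u - 2\right)}; each piece integrates to a log, atan, or power term.
Check: d/du[\frac{28 \log{\left(u - 2 \right)}}{15} - \frac{5 \log{\left(u - \frac{1}{2} \right)}}{21} + \frac{48 \log{\left(u + 3 \right)}}{35}] = \frac{6 u^{2} + 2 u}{2 u^{3} + u^{2} - 13 u + 6} = f(u).

F(u) = \frac{28 \log{\left(u - 2 \right)}}{15} - \frac{5 \log{\left(u - \frac{1}{2} \right)}}{21} + \frac{48 \log{\left(u + 3 \right)}}{35} + C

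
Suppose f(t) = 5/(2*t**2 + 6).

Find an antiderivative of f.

Differentiate the proposed F(t) back; it has to land on f(t) exactly.
Check: d/dt[5*sqrt(3)*atan(sqrt(3)*t/3)/6] = 5/(2*t**2 + 6) = f(t).

An antiderivative is F(t) = 5*sqrt(3)*atan(sqrt(3)*t/3)/6.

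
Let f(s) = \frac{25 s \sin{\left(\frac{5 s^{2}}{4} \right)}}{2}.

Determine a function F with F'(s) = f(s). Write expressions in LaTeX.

f matches the chain-rule pattern g'(h)*h' with inner function h(s) = \frac{5 s^{2}}{4}; substituting u = h(s) collapses the integral.
Check: d/ds[- 5 \cos{\left(\frac{5 s^{2}}{4} \right)}] = \frac{25 s \sin{\left(\frac{5 s^{2}}{4} \right)}}{2} = f(s).

An antiderivative is F(s) = - 5 \cos{\left(\frac{5 s^{2}}{4} \right)}.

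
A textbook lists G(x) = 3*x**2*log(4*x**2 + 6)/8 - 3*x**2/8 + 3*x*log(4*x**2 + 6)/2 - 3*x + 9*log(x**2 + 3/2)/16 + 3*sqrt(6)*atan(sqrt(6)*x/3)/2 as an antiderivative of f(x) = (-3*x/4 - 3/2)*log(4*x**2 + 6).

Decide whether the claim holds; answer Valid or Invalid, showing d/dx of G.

d/dx[G] = 3*x*log(2*x**2 + 3)/4 + 3*x*log(2)/4 + 3*log(2*x**2 + 3)/2 + 3*log(2)/2
d/dx[G] - f(x) = 3*x*log(2*x**2 + 3)/2 + 3*x*log(2)/2 + 3*log(2*x**2 + 3) + 3*log(2) != 0.

Invalid: d/dx[G] - f = 3*x*log(2*x**2 + 3)/2 + 3*x*log(2)/2 + 3*log(2*x**2 + 3) + 3*log(2), which is not 0.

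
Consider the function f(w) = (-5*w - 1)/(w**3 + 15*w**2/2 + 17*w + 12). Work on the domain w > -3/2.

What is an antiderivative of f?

The denominator factors as (w + 2)*(w + 4)*(2*w + 3); partial fractions split f into directly integrable pieces: 52/(5*(2*w + 3)) + 19/(5*(w + 4)) - 9/(w + 2).
Check: d/dw[-(-26*log(w + 3/2) + 45*log(w + 2) - 19*log(w + 4))/5] = (-10*w - 2)/(2*w**3 + 15*w**2 + 34*w + 24), which equals f(w).

An antiderivative is F(w) = -(-26*log(w + 3/2) + 45*log(w + 2) - 19*log(w + 4))/5.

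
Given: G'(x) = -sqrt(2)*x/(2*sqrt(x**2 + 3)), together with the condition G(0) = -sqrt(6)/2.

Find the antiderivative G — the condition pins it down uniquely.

G(x) = -sqrt(x**2/2 + 3/2)

G'(x) matches the chain-rule pattern g'(h)*h' with inner function h(x) = x**2/2 + 3/2; substituting u = h(x) collapses the integral.
A general antiderivative is -sqrt(x**2/2 + 3/2) + C.
The condition gives C = -sqrt(6)/2 - (-sqrt(6)/2) = 0.
So G(x) = -sqrt(x**2/2 + 3/2).
Check: d/dx[-sqrt(x**2/2 + 3/2)] = -sqrt(2)*x/(2*sqrt(x**2 + 3)) = G'(x).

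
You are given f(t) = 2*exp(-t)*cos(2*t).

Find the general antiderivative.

F(t) = (4*sin(2*t) - 2*cos(2*t))*exp(-t)/5 + C

An antiderivative F(t) passes only if d/dt[F] lands on f(t) exactly.
Check: d/dt[(4*sin(2*t) - 2*cos(2*t))*exp(-t)/5] = 2*exp(-t)*cos(2*t) = f(t).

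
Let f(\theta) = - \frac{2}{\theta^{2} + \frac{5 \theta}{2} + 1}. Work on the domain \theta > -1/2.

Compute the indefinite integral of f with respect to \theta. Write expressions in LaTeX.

The denominator factors as \left(\theta + 2\right) \left(2 \theta + 1\right); partial fractions split f into directly integrable pieces: - \frac{8}{3 \left(2 \theta + 1\right)} + \frac{4}{3 \left(\theta + 2\right)}.
Check: d/d\theta[- \frac{4 \left(\log{\left(\theta + \frac{1}{2} \right)} - \log{\left(\theta + 2 \right)}\right)}{3}] = - \frac{4}{2 \theta^{2} + 5 \theta + 2}, which equals f(\theta).

F(\theta) = - \frac{4 \left(\log{\left(\theta + \frac{1}{2} \right)} - \log{\left(\theta + 2 \right)}\right)}{3} + C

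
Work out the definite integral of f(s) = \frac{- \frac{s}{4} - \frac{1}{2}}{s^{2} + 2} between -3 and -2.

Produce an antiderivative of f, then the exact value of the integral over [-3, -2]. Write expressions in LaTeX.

Whatever form F(s) takes, F'(s) = f(s) is non-negotiable.
F(s) = - \frac{\log{\left(s^{2} + 2 \right)} + 2 \sqrt{2} \operatorname{atan}{\left(\frac{\sqrt{2} s}{2} \right)}}{8} is an antiderivative of f.
Check: d/ds[- \frac{\log{\left(s^{2} + 2 \right)} + 2 \sqrt{2} \operatorname{atan}{\left(\frac{\sqrt{2} s}{2} \right)}}{8}] = \frac{- s - 2}{4 s^{2} + 8}, which equals f(s).
F(-2) = - \frac{\log{\left(6 \right)}}{8} + \frac{\sqrt{2} \operatorname{atan}{\left(\sqrt{2} \right)}}{4}; F(-3) = - \frac{\log{\left(11 \right)}}{8} + \frac{\sqrt{2} \operatorname{atan}{\left(\frac{3 \sqrt{2}}{2} \right)}}{4}.
Integral = F(-2) - F(-3) = - \frac{\sqrt{2} \operatorname{atan}{\left(\frac{3 \sqrt{2}}{2} \right)}}{4} - \frac{\log{\left(6 \right)}}{8} + \frac{\log{\left(11 \right)}}{8} + \frac{\sqrt{2} \operatorname{atan}{\left(\sqrt{2} \right)}}{4}.

Antiderivative: F(s) = - \frac{\log{\left(s^{2} + 2 \right)} + 2 \sqrt{2} \operatorname{atan}{\left(\frac{\sqrt{2} s}{2} \right)}}{8}; value = - \frac{\sqrt{2} \operatorname{atan}{\left(\frac{3 \sqrt{2}}{2} \right)}}{4} - \frac{\log{\left(6 \right)}}{8} + \frac{\log{\left(11 \right)}}{8} + \frac{\sqrt{2} \operatorname{atan}{\left(\sqrt{2} \right)}}{4}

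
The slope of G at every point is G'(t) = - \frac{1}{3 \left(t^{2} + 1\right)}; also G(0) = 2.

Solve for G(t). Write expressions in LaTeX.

G(t) = 2 - \frac{\operatorname{atan}{\left(t \right)}}{3}

Whatever form G(t) takes, its d/dt must return the stated G'(t).
A general antiderivative is - \frac{\operatorname{atan}{\left(t \right)}}{3} + C.
The condition gives C = 2 - (0) = 2.
So G(t) = 2 - \frac{\operatorname{atan}{\left(t \right)}}{3}.
Check: d/dt[2 - \frac{\operatorname{atan}{\left(t \right)}}{3}] = - \frac{1}{3 t^{2} + 3}, which equals G'(t).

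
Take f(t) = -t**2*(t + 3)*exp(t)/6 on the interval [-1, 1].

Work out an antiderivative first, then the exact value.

Antiderivative: F(t) = -t**3*exp(t)/6; value = -exp(1)/6 - exp(-1)/6

Recognize the product-rule pattern: f = u'v + uv' with u = -t**3/6, v = exp(t), so integration by parts undoes it.
F(t) = -t**3*exp(t)/6 is an antiderivative of f.
Check: d/dt[-t**3*exp(t)/6] = -t**3*exp(t)/6 - t**2*exp(t)/2, which equals f(t).
F(1) = -exp(1)/6; F(-1) = exp(-1)/6.
Integral = F(1) - F(-1) = -exp(1)/6 - exp(-1)/6.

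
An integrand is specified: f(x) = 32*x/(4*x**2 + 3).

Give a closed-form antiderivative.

An antiderivative is F(x) = 4*log(2*x**2 + 3/2).

The substitution u = 2*x**2 + 3/2 works: f is exactly (dF/du)*(du/dx) for that inner function.
Check: d/dx[4*log(2*x**2 + 3/2)] = 32*x/(4*x**2 + 3) = f(x).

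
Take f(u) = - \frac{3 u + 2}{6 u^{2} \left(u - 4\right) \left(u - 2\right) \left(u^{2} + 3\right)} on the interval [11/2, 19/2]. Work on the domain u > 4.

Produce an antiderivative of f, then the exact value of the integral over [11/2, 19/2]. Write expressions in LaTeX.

Antiderivative: F(u) = \frac{- 3591 u \log{\left(u \right)} - 441 u \log{\left(u - 4 \right)} + 2736 u \log{\left(u - 2 \right)} + 648 u \log{\left(u^{2} + 3 \right)} - 704 \sqrt{3} u \operatorname{atan}{\left(\frac{\sqrt{3} u}{3} \right)} + 1596}{114912 u}; value = - \frac{\log{\left(\frac{19}{2} \right)}}{32} - \frac{\log{\left(\frac{7}{2} \right)}}{42} - \frac{3 \log{\left(\frac{133}{4} \right)}}{532} - \frac{22 \sqrt{3} \operatorname{atan}{\left(\frac{19 \sqrt{3}}{6} \right)}}{3591} - \frac{2}{1881} + \frac{7 \log{\left(\frac{3}{2} \right)}}{1824} + \frac{22 \sqrt{3} \operatorname{atan}{\left(\frac{11 \sqrt{3}}{6} \right)}}{3591} + \frac{3 \log{\left(\frac{373}{4} \right)}}{532} + \frac{25 \log{\left(\frac{11}{2} \right)}}{912} + \frac{\log{\left(\frac{15}{2} \right)}}{42}

The denominator factors as 6 u^{2} \left(u - 4\right) \left(u - 2\right) \left(u^{2} + 3\right); partial fractions split f into directly integrable pieces: \frac{27 u - 44}{2394 \left(u^{2} + 3\right)} + \frac{1}{42 \left(u - 2\right)} - \frac{7}{1824 \left(u - 4\right)} - \frac{1}{32 u} - \frac{1}{72 u^{2}}.
F(u) = \frac{- 3591 u \log{\left(u \right)} - 441 u \log{\left(u - 4 \right)} + 2736 u \log{\left(u - 2 \right)} + 648 u \log{\left(u^{2} + 3 \right)} - 704 \sqrt{3} u \operatorname{atan}{\left(\frac{\sqrt{3} u}{3} \right)} + 1596}{114912 u} is an antiderivative of f.
Check: d/du[\frac{- 3591 u \log{\left(u \right)} - 441 u \log{\left(u - 4 \right)} + 2736 u \log{\left(u - 2 \right)} + 648 u \log{\left(u^{2} + 3 \right)} - 704 \sqrt{3} u \operatorname{atan}{\left(\frac{\sqrt{3} u}{3} \right)} + 1596}{114912 u}] = \frac{- 3 u - 2}{6 u^{6} - 36 u^{5} + 66 u^{4} - 108 u^{3} + 144 u^{2}}, which equals f(u).
F(19/2) = - \frac{\log{\left(\frac{19}{2} \right)}}{32} - \frac{22 \sqrt{3} \operatorname{atan}{\left(\frac{19 \sqrt{3}}{6} \right)}}{3591} - \frac{7 \log{\left(\frac{11}{2} \right)}}{1824} + \frac{1}{684} + \frac{3 \log{\left(\frac{373}{4} \right)}}{532} + \frac{\log{\left(\frac{15}{2} \right)}}{42}; F(11/2) = - \frac{\log{\left(\frac{11}{2} \right)}}{32} - \frac{22 \sqrt{3} \operatorname{atan}{\left(\frac{11 \sqrt{3}}{6} \right)}}{3591} - \frac{7 \log{\left(\frac{3}{2} \right)}}{1824} + \frac{1}{396} + \frac{3 \log{\left(\frac{133}{4} \right)}}{532} + \frac{\log{\left(\frac{7}{2} \right)}}{42}.
Integral = F(19/2) - F(11/2) = - \frac{\log{\left(\frac{19}{2} \right)}}{32} - \frac{\log{\left(\frac{7}{2} \right)}}{42} - \frac{3 \log{\left(\frac{133}{4} \right)}}{532} - \frac{22 \sqrt{3} \operatorname{atan}{\left(\frac{19 \sqrt{3}}{6} \right)}}{3591} - \frac{2}{1881} + \frac{7 \log{\left(\frac{3}{2} \right)}}{1824} + \frac{22 \sqrt{3} \operatorname{atan}{\left(\frac{11 \sqrt{3}}{6} \right)}}{3591} + \frac{3 \log{\left(\frac{373}{4} \right)}}{532} + \frac{25 \log{\left(\frac{11}{2} \right)}}{912} + \frac{\log{\left(\frac{15}{2} \right)}}{42}.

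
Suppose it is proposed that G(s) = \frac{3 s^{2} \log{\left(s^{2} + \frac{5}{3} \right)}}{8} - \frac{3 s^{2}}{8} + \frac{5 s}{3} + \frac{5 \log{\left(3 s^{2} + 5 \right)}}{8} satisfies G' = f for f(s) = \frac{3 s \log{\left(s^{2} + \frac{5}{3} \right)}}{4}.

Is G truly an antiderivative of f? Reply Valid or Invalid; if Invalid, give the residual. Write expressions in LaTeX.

Invalid: d/ds[G] - f = \frac{5}{3}, which is not 0.

d/ds[G] = \frac{3 s \log{\left(s^{2} + \frac{5}{3} \right)}}{4} + \frac{5}{3}
d/ds[G] - f(s) = \frac{5}{3} != 0.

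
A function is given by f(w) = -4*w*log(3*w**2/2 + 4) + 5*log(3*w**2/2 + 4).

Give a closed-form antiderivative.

An antiderivative is F(w) = -2*w**2*log(3*w**2/2 + 4) + 2*w**2 + 5*w*log(3*w**2/2 + 4) - 10*w - 16*log(w**2 + 8/3)/3 + 20*sqrt(6)*atan(sqrt(6)*w/4)/3.

Integrate term by term and add the pieces.
Check: d/dw[-2*w**2*log(3*w**2/2 + 4) + 2*w**2 + 5*w*log(3*w**2/2 + 4) - 10*w - 16*log(w**2 + 8/3)/3 + 20*sqrt(6)*atan(sqrt(6)*w/4)/3] = -4*w*log(3*w**2/2 + 4) + 5*log(3*w**2/2 + 4) = f(w).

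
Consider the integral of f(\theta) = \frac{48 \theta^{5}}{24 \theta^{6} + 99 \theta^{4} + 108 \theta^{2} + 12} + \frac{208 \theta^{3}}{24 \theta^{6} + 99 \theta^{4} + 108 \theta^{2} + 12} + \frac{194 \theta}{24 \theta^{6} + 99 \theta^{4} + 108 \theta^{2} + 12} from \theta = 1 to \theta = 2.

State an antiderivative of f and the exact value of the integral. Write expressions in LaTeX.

The integrand splits into summands that can be handled one at a time.
F(\theta) = \log{\left(4 \theta^{2} + \frac{1}{2} \right)} - \frac{1}{2 \left(\frac{3 \theta^{2}}{2} + 3\right)} is an antiderivative of f.
Check: d/d\theta[\log{\left(4 \theta^{2} + \frac{1}{2} \right)} - \frac{1}{2 \left(\frac{3 \theta^{2}}{2} + 3\right)}] = \frac{48 \theta^{5} + 208 \theta^{3} + 194 \theta}{24 \theta^{6} + 99 \theta^{4} + 108 \theta^{2} + 12}, which equals f(\theta).
F(2) = - \frac{1}{18} + \log{\left(\frac{33}{2} \right)}; F(1) = - \frac{1}{9} + \log{\left(\frac{9}{2} \right)}.
Integral = F(2) - F(1) = - \log{\left(\frac{9}{2} \right)} + \frac{1}{18} + \log{\left(\frac{33}{2} \right)}.

Antiderivative: F(\theta) = \log{\left(4 \theta^{2} + \frac{1}{2} \right)} - \frac{1}{2 \left(\frac{3 \theta^{2}}{2} + 3\right)}; value = - \log{\left(\frac{9}{2} \right)} + \frac{1}{18} + \log{\left(\frac{33}{2} \right)}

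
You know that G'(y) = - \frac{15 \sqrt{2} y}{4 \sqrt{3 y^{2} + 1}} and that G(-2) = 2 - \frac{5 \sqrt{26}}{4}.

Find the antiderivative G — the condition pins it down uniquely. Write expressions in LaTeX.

G(y) = 2 - \frac{5 \sqrt{\frac{3 y^{2}}{2} + \frac{1}{2}}}{2}

The substitution u = \frac{3 y^{2}}{2} + \frac{1}{2} works: G'(y) is exactly (dG/du)*(du/dy) for that inner function.
A general antiderivative is - \frac{5 \sqrt{\frac{3 y^{2}}{2} + \frac{1}{2}}}{2} + C.
The condition gives C = 2 - \frac{5 \sqrt{26}}{4} - (- \frac{5 \sqrt{26}}{4}) = 2.
So G(y) = 2 - \frac{5 \sqrt{\frac{3 y^{2}}{2} + \frac{1}{2}}}{2}.
Check: d/dy[2 - \frac{5 \sqrt{\frac{3 y^{2}}{2} + \frac{1}{2}}}{2}] = - \frac{15 \sqrt{2} y}{4 \sqrt{3 y^{2} + 1}} = G'(y).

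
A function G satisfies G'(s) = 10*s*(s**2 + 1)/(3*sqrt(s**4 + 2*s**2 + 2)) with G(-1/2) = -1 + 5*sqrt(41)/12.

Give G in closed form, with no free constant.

G'(s) matches the chain-rule pattern g'(h)*h' with inner function h(s) = s**4 + 2*s**2 + 2; substituting u = h(s) collapses the integral.
A general antiderivative is 5*sqrt(s**4 + 2*s**2 + 2)/3 + C.
The condition gives C = -1 + 5*sqrt(41)/12 - (5*sqrt(41)/12) = -1.
So G(s) = 5*sqrt(s**4 + 2*s**2 + 2)/3 - 1.
Check: d/ds[5*sqrt(s**4 + 2*s**2 + 2)/3 - 1] = (10*s**3 + 10*s)/(3*sqrt(s**4 + 2*s**2 + 2)), which equals G'(s).

G(s) = 5*sqrt(s**4 + 2*s**2 + 2)/3 - 1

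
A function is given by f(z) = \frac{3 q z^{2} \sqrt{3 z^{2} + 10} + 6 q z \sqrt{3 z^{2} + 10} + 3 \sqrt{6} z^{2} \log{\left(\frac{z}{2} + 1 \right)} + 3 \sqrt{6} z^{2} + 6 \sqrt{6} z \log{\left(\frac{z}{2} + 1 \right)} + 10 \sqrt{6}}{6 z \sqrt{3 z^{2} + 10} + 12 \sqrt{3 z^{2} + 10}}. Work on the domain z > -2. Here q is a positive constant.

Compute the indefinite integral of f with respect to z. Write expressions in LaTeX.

For F(z) to be correct the identity F'(z) - f(z) = 0 must hold.
Check: d/dz[\frac{3 q z^{2} + 2 \sqrt{6} \sqrt{3 z^{2} + 10} \log{\left(\frac{z}{2} + 1 \right)}}{12}] = \frac{3 q z^{2} \sqrt{3 z^{2} + 10} + 6 q z \sqrt{3 z^{2} + 10} + 3 \sqrt{6} z^{2} \log{\left(\frac{z}{2} + 1 \right)} + 3 \sqrt{6} z^{2} + 6 \sqrt{6} z \log{\left(\frac{z}{2} + 1 \right)} + 10 \sqrt{6}}{6 z \sqrt{3 z^{2} + 10} + 12 \sqrt{3 z^{2} + 10}} = f(z).

F(z) = \frac{3 q z^{2} + 2 \sqrt{6} \sqrt{3 z^{2} + 10} \log{\left(\frac{z}{2} + 1 \right)}}{12} + C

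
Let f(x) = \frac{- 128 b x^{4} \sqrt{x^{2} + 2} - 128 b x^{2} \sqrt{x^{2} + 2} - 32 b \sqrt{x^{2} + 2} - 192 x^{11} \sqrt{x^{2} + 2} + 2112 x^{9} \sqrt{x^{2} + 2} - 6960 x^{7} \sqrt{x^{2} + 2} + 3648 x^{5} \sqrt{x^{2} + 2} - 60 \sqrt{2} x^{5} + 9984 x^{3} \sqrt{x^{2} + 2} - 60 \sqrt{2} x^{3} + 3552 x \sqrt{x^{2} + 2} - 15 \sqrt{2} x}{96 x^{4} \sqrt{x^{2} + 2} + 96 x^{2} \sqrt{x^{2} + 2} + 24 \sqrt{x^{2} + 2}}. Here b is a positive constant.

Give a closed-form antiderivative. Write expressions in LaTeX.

An antiderivative is F(x) = \frac{- 32 \sqrt{2} b x^{3} - 16 \sqrt{2} b x - 6 \sqrt{2} x^{10} + 93 \sqrt{2} x^{8} - 528 \sqrt{2} x^{6} + 1248 \sqrt{2} x^{4} - 30 x^{2} \sqrt{x^{2} + 2} - 768 \sqrt{2} x^{2} - 15 \sqrt{x^{2} + 2} - 828 \sqrt{2}}{24 \sqrt{2} x^{2} + 12 \sqrt{2}}.

For F(x) to be correct the identity F'(x) - f(x) = 0 must hold.
Check: d/dx[\frac{- 32 \sqrt{2} b x^{3} - 16 \sqrt{2} b x - 6 \sqrt{2} x^{10} + 93 \sqrt{2} x^{8} - 528 \sqrt{2} x^{6} + 1248 \sqrt{2} x^{4} - 30 x^{2} \sqrt{x^{2} + 2} - 768 \sqrt{2} x^{2} - 15 \sqrt{x^{2} + 2} - 828 \sqrt{2}}{24 \sqrt{2} x^{2} + 12 \sqrt{2}}] = \frac{- 128 b x^{4} \sqrt{x^{2} + 2} - 128 b x^{2} \sqrt{x^{2} + 2} - 32 b \sqrt{x^{2} + 2} - 192 x^{11} \sqrt{x^{2} + 2} + 2112 x^{9} \sqrt{x^{2} + 2} - 6960 x^{7} \sqrt{x^{2} + 2} + 3648 x^{5} \sqrt{x^{2} + 2} - 60 \sqrt{2} x^{5} + 9984 x^{3} \sqrt{x^{2} + 2} - 60 \sqrt{2} x^{3} + 3552 x \sqrt{x^{2} + 2} - 15 \sqrt{2} x}{96 x^{4} \sqrt{x^{2} + 2} + 96 x^{2} \sqrt{x^{2} + 2} + 24 \sqrt{x^{2} + 2}} = f(x).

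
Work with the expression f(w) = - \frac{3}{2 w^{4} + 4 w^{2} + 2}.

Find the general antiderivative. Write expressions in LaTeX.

A first test for any F(w): its w-derivative must equal f(w) identically.
Check: d/dw[\frac{- 3 w^{2} \operatorname{atan}{\left(w \right)} - 3 w - 3 \operatorname{atan}{\left(w \right)}}{4 w^{2} + 4}] = - \frac{3}{2 w^{4} + 4 w^{2} + 2} = f(w).

F(w) = \frac{- 3 w^{2} \operatorname{atan}{\left(w \right)} - 3 w - 3 \operatorname{atan}{\left(w \right)}}{4 w^{2} + 4} + C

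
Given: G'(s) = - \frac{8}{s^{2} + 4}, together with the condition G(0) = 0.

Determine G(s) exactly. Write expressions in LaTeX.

G(s) = - 4 \operatorname{atan}{\left(\frac{s}{2} \right)}

For G(s) to be correct, d/ds[G] must agree with the stated G'(s) identically.
A general antiderivative is - 4 \operatorname{atan}{\left(\frac{s}{2} \right)} + C.
The condition gives C = 0 - (0) = 0.
So G(s) = - 4 \operatorname{atan}{\left(\frac{s}{2} \right)}.
Check: d/ds[- 4 \operatorname{atan}{\left(\frac{s}{2} \right)}] = - \frac{8}{s^{2} + 4} = G'(s).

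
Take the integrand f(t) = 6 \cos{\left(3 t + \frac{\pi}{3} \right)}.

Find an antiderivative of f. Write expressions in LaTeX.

An antiderivative is F(t) = 2 \sin{\left(3 t + \frac{\pi}{3} \right)}.

A candidate is checked by its d/dt: the result must match f(t).
Check: d/dt[2 \sin{\left(3 t + \frac{\pi}{3} \right)}] = 6 \cos{\left(3 t + \frac{\pi}{3} \right)} = f(t).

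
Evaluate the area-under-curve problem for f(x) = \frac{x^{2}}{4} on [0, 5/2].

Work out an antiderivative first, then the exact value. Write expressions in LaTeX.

Antiderivative: F(x) = \frac{x^{3}}{12}; value = \frac{125}{96}

A first test for any F(x): its x-derivative must equal f(x) identically.
F(x) = \frac{x^{3}}{12} is an antiderivative of f.
Check: d/dx[\frac{x^{3}}{12}] = \frac{x^{2}}{4} = f(x).
F(5/2) = \frac{125}{96}; F(0) = 0.
Integral = F(5/2) - F(0) = \frac{125}{96}.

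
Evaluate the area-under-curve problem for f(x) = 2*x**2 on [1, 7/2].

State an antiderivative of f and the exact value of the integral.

Antiderivative: F(x) = 2*x**3/3; value = 335/12

Any candidate F(x) must reproduce f(x) exactly when differentiated.
F(x) = 2*x**3/3 is an antiderivative of f.
Check: d/dx[2*x**3/3] = 2*x**2 = f(x).
F(7/2) = 343/12; F(1) = 2/3.
Integral = F(7/2) - F(1) = 335/12.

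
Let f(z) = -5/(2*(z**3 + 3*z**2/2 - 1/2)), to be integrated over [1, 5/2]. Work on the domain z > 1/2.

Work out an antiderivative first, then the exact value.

The denominator factors as (z + 1)**2*(2*z - 1); partial fractions split f into directly integrable pieces: -20/(9*(2*z - 1)) + 10/(9*(z + 1)) + 5/(3*(z + 1)**2).
F(z) = (-10*z*log(z - 1/2) + 10*z*log(z + 1) - 10*log(z - 1/2) + 10*log(z + 1) - 15)/(9*z + 9) is an antiderivative of f.
Check: d/dz[(-10*z*log(z - 1/2) + 10*z*log(z + 1) - 10*log(z - 1/2) + 10*log(z + 1) - 15)/(9*z + 9)] = -5/(2*z**3 + 3*z**2 - 1), which equals f(z).
F(5/2) = -10*log(2)/9 - 10/21 + 10*log(7/2)/9; F(1) = -5/6 + 20*log(2)/9.
Integral = F(5/2) - F(1) = -10*log(2)/3 + 5/14 + 10*log(7/2)/9.

Antiderivative: F(z) = (-10*z*log(z - 1/2) + 10*z*log(z + 1) - 10*log(z - 1/2) + 10*log(z + 1) - 15)/(9*z + 9); value = -10*log(2)/3 + 5/14 + 10*log(7/2)/9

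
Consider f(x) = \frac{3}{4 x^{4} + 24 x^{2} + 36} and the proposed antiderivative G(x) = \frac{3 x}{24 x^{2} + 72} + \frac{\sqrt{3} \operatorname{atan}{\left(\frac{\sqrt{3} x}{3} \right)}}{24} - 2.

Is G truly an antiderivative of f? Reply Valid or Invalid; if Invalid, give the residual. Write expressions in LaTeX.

Valid: G'(x) = f(x).

d/dx[G] = \frac{3}{4 x^{4} + 24 x^{2} + 36}
This equals f(x) exactly, so the claim holds.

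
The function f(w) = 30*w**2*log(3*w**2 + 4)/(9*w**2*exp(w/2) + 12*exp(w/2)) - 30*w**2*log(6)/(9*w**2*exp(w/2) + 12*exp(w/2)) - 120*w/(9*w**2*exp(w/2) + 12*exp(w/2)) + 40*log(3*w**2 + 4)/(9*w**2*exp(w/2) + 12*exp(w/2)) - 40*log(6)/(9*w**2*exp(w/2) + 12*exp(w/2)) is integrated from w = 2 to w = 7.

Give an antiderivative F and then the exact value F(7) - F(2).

Antiderivative: F(w) = (-20*log(3*w**2 + 4) + 20*log(6))*exp(-w/2)/3; value = -20*exp(-7/2)*log(151/6)/3 + 20*exp(-1)*log(8/3)/3

f has the shape u'v + uv' for u = -20*exp(-w/2)/3 and v = log(w**2/2 + 2/3) — it is the derivative of the product u*v.
F(w) = (-20*log(3*w**2 + 4) + 20*log(6))*exp(-w/2)/3 is an antiderivative of f.
Check: d/dw[(-20*log(3*w**2 + 4) + 20*log(6))*exp(-w/2)/3] = (30*w**2*log(3*w**2 + 4) - 30*w**2*log(6) - 120*w + 40*log(3*w**2 + 4) - 40*log(6))/(9*w**2*exp(w/2) + 12*exp(w/2)), which equals f(w).
F(7) = -20*exp(-7/2)*log(151)/3 + 20*exp(-7/2)*log(6)/3; F(2) = -20*exp(-1)*log(16)/3 + 20*exp(-1)*log(6)/3.
Integral = F(7) - F(2) = -20*exp(-7/2)*log(151/6)/3 + 20*exp(-1)*log(8/3)/3.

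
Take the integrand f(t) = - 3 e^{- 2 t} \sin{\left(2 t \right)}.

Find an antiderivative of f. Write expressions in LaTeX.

An antiderivative is F(t) = \frac{3 \left(\sin{\left(2 t \right)} + \cos{\left(2 t \right)}\right) e^{- 2 t}}{4}.

Check any antiderivative F(t) by computing F'(t) and comparing it with f(t).
Check: d/dt[\frac{3 \left(\sin{\left(2 t \right)} + \cos{\left(2 t \right)}\right) e^{- 2 t}}{4}] = - 3 e^{- 2 t} \sin{\left(2 t \right)} = f(t).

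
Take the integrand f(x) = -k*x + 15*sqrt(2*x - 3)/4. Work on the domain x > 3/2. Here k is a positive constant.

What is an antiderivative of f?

The integrand splits into summands that can be handled one at a time.
Check: d/dx[(-2*k*x**2 + 5*(2*x - 3)**(3/2))/4] = -k*x + 15*sqrt(2*x - 3)/4 = f(x).

An antiderivative is F(x) = (-2*k*x**2 + 5*(2*x - 3)**(3/2))/4.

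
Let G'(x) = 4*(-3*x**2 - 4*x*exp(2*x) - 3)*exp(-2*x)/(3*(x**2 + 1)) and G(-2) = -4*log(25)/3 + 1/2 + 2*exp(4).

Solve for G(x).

A first test for any G(x): its x-derivative must equal the given G'(x).
A general antiderivative is -4*log(x**4 + 2*x**2 + 1)/3 + 2*exp(-2*x) + C.
The condition gives C = -4*log(25)/3 + 1/2 + 2*exp(4) - (-4*log(25)/3 + 2*exp(4)) = 1/2.
So G(x) = -4*log(x**4 + 2*x**2 + 1)/3 + 1/2 + 2*exp(-2*x).
Check: d/dx[-4*log(x**4 + 2*x**2 + 1)/3 + 1/2 + 2*exp(-2*x)] = (-12*x**2 - 16*x*exp(2*x) - 12)/(3*x**2*exp(2*x) + 3*exp(2*x)), which equals G'(x).

G(x) = -4*log(x**4 + 2*x**2 + 1)/3 + 1/2 + 2*exp(-2*x)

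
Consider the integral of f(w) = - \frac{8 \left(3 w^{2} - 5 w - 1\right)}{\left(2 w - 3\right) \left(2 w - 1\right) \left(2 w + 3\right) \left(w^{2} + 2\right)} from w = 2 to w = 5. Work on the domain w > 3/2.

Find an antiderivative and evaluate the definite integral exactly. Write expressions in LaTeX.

Antiderivative: F(w) = \frac{7 \log{\left(w - \frac{3}{2} \right)}}{51} - \frac{11 \log{\left(w - \frac{1}{2} \right)}}{18} - \frac{53 \log{\left(w + \frac{3}{2} \right)}}{102} + \frac{76 \log{\left(w^{2} + 2 \right)}}{153} - \frac{52 \sqrt{2} \operatorname{atan}{\left(\frac{\sqrt{2} w}{2} \right)}}{153}; value = - \frac{53 \log{\left(\frac{13}{2} \right)}}{102} - \frac{11 \log{\left(\frac{9}{2} \right)}}{18} - \frac{76 \log{\left(6 \right)}}{153} - \frac{52 \sqrt{2} \operatorname{atan}{\left(\frac{5 \sqrt{2}}{2} \right)}}{153} + \frac{7 \log{\left(2 \right)}}{51} + \frac{11 \log{\left(\frac{3}{2} \right)}}{18} + \frac{52 \sqrt{2} \operatorname{atan}{\left(\sqrt{2} \right)}}{153} + \frac{67 \log{\left(\frac{7}{2} \right)}}{102} + \frac{76 \log{\left(27 \right)}}{153}

Factor the denominator (\left(2 w - 3\right) \left(2 w - 1\right) \left(2 w + 3\right) \left(w^{2} + 2\right)) and decompose: f = \frac{8 \left(19 w - 13\right)}{153 \left(w^{2} + 2\right)} - \frac{53}{51 \left(2 w + 3\right)} - \frac{11}{9 \left(2 w - 1\right)} + \frac{14}{51 \left(2 w - 3\right)}; each piece integrates to a log, atan, or power term.
F(w) = \frac{7 \log{\left(w - \frac{3}{2} \right)}}{51} - \frac{11 \log{\left(w - \frac{1}{2} \right)}}{18} - \frac{53 \log{\left(w + \frac{3}{2} \right)}}{102} + \frac{76 \log{\left(w^{2} + 2 \right)}}{153} - \frac{52 \sqrt{2} \operatorname{atan}{\left(\frac{\sqrt{2} w}{2} \right)}}{153} is an antiderivative of f.
Check: d/dw[\frac{7 \log{\left(w - \frac{3}{2} \right)}}{51} - \frac{11 \log{\left(w - \frac{1}{2} \right)}}{18} - \frac{53 \log{\left(w + \frac{3}{2} \right)}}{102} + \frac{76 \log{\left(w^{2} + 2 \right)}}{153} - \frac{52 \sqrt{2} \operatorname{atan}{\left(\frac{\sqrt{2} w}{2} \right)}}{153}] = \frac{- 24 w^{2} + 40 w + 8}{8 w^{5} - 4 w^{4} - 2 w^{3} + w^{2} - 36 w + 18}, which equals f(w).
F(5) = - \frac{53 \log{\left(\frac{13}{2} \right)}}{102} - \frac{11 \log{\left(\frac{9}{2} \right)}}{18} - \frac{52 \sqrt{2} \operatorname{atan}{\left(\frac{5 \sqrt{2}}{2} \right)}}{153} + \frac{7 \log{\left(\frac{7}{2} \right)}}{51} + \frac{76 \log{\left(27 \right)}}{153}; F(2) = - \frac{53 \log{\left(\frac{7}{2} \right)}}{102} - \frac{52 \sqrt{2} \operatorname{atan}{\left(\sqrt{2} \right)}}{153} - \frac{11 \log{\left(\frac{3}{2} \right)}}{18} - \frac{7 \log{\left(2 \right)}}{51} + \frac{76 \log{\left(6 \right)}}{153}.
Integral = F(5) - F(2) = - \frac{53 \log{\left(\frac{13}{2} \right)}}{102} - \frac{11 \log{\left(\frac{9}{2} \right)}}{18} - \frac{76 \log{\left(6 \right)}}{153} - \frac{52 \sqrt{2} \operatorname{atan}{\left(\frac{5 \sqrt{2}}{2} \right)}}{153} + \frac{7 \log{\left(2 \right)}}{51} + \frac{11 \log{\left(\frac{3}{2} \right)}}{18} + \frac{52 \sqrt{2} \operatorname{atan}{\left(\sqrt{2} \right)}}{153} + \frac{67 \log{\left(\frac{7}{2} \right)}}{102} + \frac{76 \log{\left(27 \right)}}{153}.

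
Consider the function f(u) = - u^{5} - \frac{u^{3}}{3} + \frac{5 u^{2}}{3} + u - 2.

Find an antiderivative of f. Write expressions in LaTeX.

Integrate term by term and add the pieces.
Check: d/du[- \frac{u \left(6 u^{5} + 3 u^{3} - 20 u^{2} - 18 u + 72\right)}{36}] = - u^{5} - \frac{u^{3}}{3} + \frac{5 u^{2}}{3} + u - 2 = f(u).

An antiderivative is F(u) = - \frac{u \left(6 u^{5} + 3 u^{3} - 20 u^{2} - 18 u + 72\right)}{36}.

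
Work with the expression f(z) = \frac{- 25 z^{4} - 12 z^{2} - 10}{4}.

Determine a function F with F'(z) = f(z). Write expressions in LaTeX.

For F(z) to be correct the identity F'(z) - f(z) = 0 must hold.
Check: d/dz[- \frac{5 z^{5}}{4} - z^{3} - \frac{5 z}{2}] = - \frac{25 z^{4}}{4} - 3 z^{2} - \frac{5}{2}, which equals f(z).

An antiderivative is F(z) = - \frac{5 z^{5}}{4} - z^{3} - \frac{5 z}{2}.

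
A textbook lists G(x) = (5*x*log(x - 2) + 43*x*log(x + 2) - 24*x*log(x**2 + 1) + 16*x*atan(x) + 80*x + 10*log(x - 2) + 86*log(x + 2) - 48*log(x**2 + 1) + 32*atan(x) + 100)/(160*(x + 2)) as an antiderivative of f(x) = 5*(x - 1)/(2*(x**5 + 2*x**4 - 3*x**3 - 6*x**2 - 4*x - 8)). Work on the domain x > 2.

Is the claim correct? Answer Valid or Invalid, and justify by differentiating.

d/dx[G] = (5*x - 5)/(2*x**5 + 4*x**4 - 6*x**3 - 12*x**2 - 8*x - 16)
This equals f(x) exactly, so the claim holds.

Valid - differentiating G returns exactly f.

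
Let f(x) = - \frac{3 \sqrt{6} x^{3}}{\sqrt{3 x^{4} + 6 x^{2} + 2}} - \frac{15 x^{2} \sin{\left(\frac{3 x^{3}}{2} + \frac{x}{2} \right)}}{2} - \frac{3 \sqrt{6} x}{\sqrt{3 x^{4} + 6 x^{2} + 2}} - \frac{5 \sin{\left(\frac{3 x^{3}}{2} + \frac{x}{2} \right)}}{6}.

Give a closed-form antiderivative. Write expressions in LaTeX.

The integrand splits into summands that can be handled one at a time.
Check: d/dx[\frac{- 3 \sqrt{6} \sqrt{3 x^{4} + 6 x^{2} + 2} + 10 \cos{\left(\frac{3 x^{3}}{2} + \frac{x}{2} \right)}}{6}] = \frac{- 18 \sqrt{6} x^{3} - 45 x^{2} \sqrt{3 x^{4} + 6 x^{2} + 2} \sin{\left(\frac{3 x^{3}}{2} + \frac{x}{2} \right)} - 18 \sqrt{6} x - 5 \sqrt{3 x^{4} + 6 x^{2} + 2} \sin{\left(\frac{3 x^{3}}{2} + \frac{x}{2} \right)}}{6 \sqrt{3 x^{4} + 6 x^{2} + 2}}, which equals f(x).

An antiderivative is F(x) = \frac{- 3 \sqrt{6} \sqrt{3 x^{4} + 6 x^{2} + 2} + 10 \cos{\left(\frac{3 x^{3}}{2} + \frac{x}{2} \right)}}{6}.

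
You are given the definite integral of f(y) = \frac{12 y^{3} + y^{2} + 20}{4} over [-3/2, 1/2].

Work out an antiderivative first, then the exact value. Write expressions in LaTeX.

Antiderivative: F(y) = \frac{3 y^{4}}{4} + \frac{y^{3}}{12} + 5 y; value = \frac{157}{24}

Check any antiderivative F(y) by computing F'(y) and comparing it with f(y).
F(y) = \frac{3 y^{4}}{4} + \frac{y^{3}}{12} + 5 y is an antiderivative of f.
Check: d/dy[\frac{3 y^{4}}{4} + \frac{y^{3}}{12} + 5 y] = 3 y^{3} + \frac{y^{2}}{4} + 5, which equals f(y).
F(1/2) = \frac{491}{192}; F(-3/2) = - \frac{255}{64}.
Integral = F(1/2) - F(-3/2) = \frac{157}{24}.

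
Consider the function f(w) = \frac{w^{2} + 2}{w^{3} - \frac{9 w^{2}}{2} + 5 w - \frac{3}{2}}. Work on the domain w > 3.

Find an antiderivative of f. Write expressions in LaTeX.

An antiderivative is F(w) = \frac{11 \log{\left(w - 3 \right)} - 15 \log{\left(w - 1 \right)} + 9 \log{\left(w - \frac{1}{2} \right)}}{5}.

The denominator factors as \left(w - 3\right) \left(w - 1\right) \left(2 w - 1\right); partial fractions split f into directly integrable pieces: \frac{18}{5 \left(2 w - 1\right)} - \frac{3}{w - 1} + \frac{11}{5 \left(w - 3\right)}.
Check: d/dw[\frac{11 \log{\left(w - 3 \right)} - 15 \log{\left(w - 1 \right)} + 9 \log{\left(w - \frac{1}{2} \right)}}{5}] = \frac{2 w^{2} + 4}{2 w^{3} - 9 w^{2} + 10 w - 3}, which equals f(w).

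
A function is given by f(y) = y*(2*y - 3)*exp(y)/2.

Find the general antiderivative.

Recognize the product-rule pattern: f = u'v + uv' with u = y**2 - 7*y/2 + 7/2, v = exp(y), so integration by parts undoes it.
Check: d/dy[(2*y**2 - 7*y + 7)*exp(y)/2] = y**2*exp(y) - 3*y*exp(y)/2, which equals f(y).

F(y) = (2*y**2 - 7*y + 7)*exp(y)/2 + C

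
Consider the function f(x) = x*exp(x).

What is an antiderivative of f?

Recognize the product-rule pattern: f = u'v + uv' with u = x - 1, v = exp(x), so integration by parts undoes it.
Check: d/dx[(x - 1)*exp(x)] = x*exp(x) = f(x).

An antiderivative is F(x) = (x - 1)*exp(x).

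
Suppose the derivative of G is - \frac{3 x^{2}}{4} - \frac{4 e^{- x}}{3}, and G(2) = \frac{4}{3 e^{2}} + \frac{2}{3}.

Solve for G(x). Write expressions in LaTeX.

G(x) = - \frac{\left(3 x^{3} e^{x} - 32 e^{x} - 16\right) e^{- x}}{12}

The integrand splits into summands that can be handled one at a time.
A general antiderivative is - \frac{x^{3}}{4} + \frac{5}{3} + \frac{4 e^{- x}}{3} + C.
The condition gives C = \frac{4}{3 e^{2}} + \frac{2}{3} - (- \frac{1}{3} + \frac{4}{3 e^{2}}) = 1.
So G(x) = - \frac{\left(3 x^{3} e^{x} - 32 e^{x} - 16\right) e^{- x}}{12}.
Check: d/dx[- \frac{\left(3 x^{3} e^{x} - 32 e^{x} - 16\right) e^{- x}}{12}] = \frac{\left(- 9 x^{2} e^{x} - 16\right) e^{- x}}{12}, which equals G'(x).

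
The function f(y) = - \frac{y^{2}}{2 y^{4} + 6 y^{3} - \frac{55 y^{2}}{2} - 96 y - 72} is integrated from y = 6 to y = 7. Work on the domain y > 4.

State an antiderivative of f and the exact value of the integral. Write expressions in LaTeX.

Antiderivative: F(y) = \frac{- 200 y \log{\left(y - 4 \right)} - 768 y \log{\left(y + \frac{3}{2} \right)} + 968 y \log{\left(y + 4 \right)} - 300 \log{\left(y - 4 \right)} - 1152 \log{\left(y + \frac{3}{2} \right)} + 1452 \log{\left(y + 4 \right)} - 495}{6050 y + 9075}; value = - \frac{4 \log{\left(10 \right)}}{25} - \frac{384 \log{\left(\frac{17}{2} \right)}}{3025} - \frac{4 \log{\left(3 \right)}}{121} + \frac{6}{4675} + \frac{4 \log{\left(2 \right)}}{121} + \frac{384 \log{\left(\frac{15}{2} \right)}}{3025} + \frac{4 \log{\left(11 \right)}}{25}

The denominator factors as \left(y - 4\right) \left(y + 4\right) \left(2 y + 3\right)^{2}; partial fractions split f into directly integrable pieces: - \frac{768}{3025 \left(2 y + 3\right)} + \frac{18}{55 \left(2 y + 3\right)^{2}} + \frac{4}{25 \left(y + 4\right)} - \frac{4}{121 \left(y - 4\right)}.
F(y) = \frac{- 200 y \log{\left(y - 4 \right)} - 768 y \log{\left(y + \frac{3}{2} \right)} + 968 y \log{\left(y + 4 \right)} - 300 \log{\left(y - 4 \right)} - 1152 \log{\left(y + \frac{3}{2} \right)} + 1452 \log{\left(y + 4 \right)} - 495}{6050 y + 9075} is an antiderivative of f.
Check: d/dy[\frac{- 200 y \log{\left(y - 4 \right)} - 768 y \log{\left(y + \frac{3}{2} \right)} + 968 y \log{\left(y + 4 \right)} - 300 \log{\left(y - 4 \right)} - 1152 \log{\left(y + \frac{3}{2} \right)} + 1452 \log{\left(y + 4 \right)} - 495}{6050 y + 9075}] = - \frac{2 y^{2}}{4 y^{4} + 12 y^{3} - 55 y^{2} - 192 y - 144}, which equals f(y).
F(7) = - \frac{384 \log{\left(\frac{17}{2} \right)}}{3025} - \frac{4 \log{\left(3 \right)}}{121} - \frac{9}{935} + \frac{4 \log{\left(11 \right)}}{25}; F(6) = - \frac{384 \log{\left(\frac{15}{2} \right)}}{3025} - \frac{4 \log{\left(2 \right)}}{121} - \frac{3}{275} + \frac{4 \log{\left(10 \right)}}{25}.
Integral = F(7) - F(6) = - \frac{4 \log{\left(10 \right)}}{25} - \frac{384 \log{\left(\frac{17}{2} \right)}}{3025} - \frac{4 \log{\left(3 \right)}}{121} + \frac{6}{4675} + \frac{4 \log{\left(2 \right)}}{121} + \frac{384 \log{\left(\frac{15}{2} \right)}}{3025} + \frac{4 \log{\left(11 \right)}}{25}.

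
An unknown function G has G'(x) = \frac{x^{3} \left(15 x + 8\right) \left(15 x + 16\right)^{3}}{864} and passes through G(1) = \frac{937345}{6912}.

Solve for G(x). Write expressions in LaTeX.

G(x) = 3 \left(- \frac{5 x^{2}}{4} - \frac{4 x}{3}\right)^{4} + 2

G'(x) matches the chain-rule pattern g'(h)*h' with inner function h(x) = - \frac{5 x^{2}}{4} - \frac{4 x}{3}; substituting u = h(x) collapses the integral.
A general antiderivative is 3 \left(- \frac{5 x^{2}}{4} - \frac{4 x}{3}\right)^{4} + C.
The condition gives C = \frac{937345}{6912} - (\frac{923521}{6912}) = 2.
So G(x) = 3 \left(- \frac{5 x^{2}}{4} - \frac{4 x}{3}\right)^{4} + 2.
Check: d/dx[3 \left(- \frac{5 x^{2}}{4} - \frac{4 x}{3}\right)^{4} + 2] = \frac{1875 x^{7}}{32} + \frac{875 x^{6}}{4} + 300 x^{5} + \frac{1600 x^{4}}{9} + \frac{1024 x^{3}}{27}, which equals G'(x).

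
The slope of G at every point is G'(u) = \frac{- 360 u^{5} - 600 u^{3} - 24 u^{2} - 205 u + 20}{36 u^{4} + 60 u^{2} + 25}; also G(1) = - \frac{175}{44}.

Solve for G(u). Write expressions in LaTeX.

A candidate passes only if d/du[G] lands on the given G'(u) exactly.
A general antiderivative is - 5 u^{2} + \frac{\frac{4 u}{3} - \frac{5}{4}}{2 u^{2} + \frac{5}{3}} + C.
The condition gives C = - \frac{175}{44} - (- \frac{219}{44}) = 1.
So G(u) = \frac{- 120 u^{4} - 76 u^{2} + 16 u + 5}{24 u^{2} + 20}.
Check: d/du[\frac{- 120 u^{4} - 76 u^{2} + 16 u + 5}{24 u^{2} + 20}] = \frac{- 360 u^{5} - 600 u^{3} - 24 u^{2} - 205 u + 20}{36 u^{4} + 60 u^{2} + 25} = G'(u).

G(u) = \frac{- 120 u^{4} - 76 u^{2} + 16 u + 5}{24 u^{2} + 20}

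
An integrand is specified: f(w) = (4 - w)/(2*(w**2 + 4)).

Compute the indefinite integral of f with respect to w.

F(w) = -log(w**2 + 4)/4 + atan(w/2) + C

Any candidate F(w) must reproduce f(w) exactly when differentiated.
Check: d/dw[-log(w**2 + 4)/4 + atan(w/2)] = (4 - w)/(2*w**2 + 8), which equals f(w).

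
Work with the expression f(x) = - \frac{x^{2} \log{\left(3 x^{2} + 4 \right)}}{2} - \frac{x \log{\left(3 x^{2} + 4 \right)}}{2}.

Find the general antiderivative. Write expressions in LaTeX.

F(x) = \frac{12 x^{3} + 9 x^{2} \left(- 2 x - 3\right) \log{\left(3 x^{2} + 4 \right)} + 27 x^{2} - 48 x - 36 \log{\left(x^{2} + \frac{4}{3} \right)} + 32 \sqrt{3} \operatorname{atan}{\left(\frac{\sqrt{3} x}{2} \right)}}{108} + C

Integrate term by term and add the pieces.
Check: d/dx[\frac{12 x^{3} + 9 x^{2} \left(- 2 x - 3\right) \log{\left(3 x^{2} + 4 \right)} + 27 x^{2} - 48 x - 36 \log{\left(x^{2} + \frac{4}{3} \right)} + 32 \sqrt{3} \operatorname{atan}{\left(\frac{\sqrt{3} x}{2} \right)}}{108}] = - \frac{x^{2} \log{\left(3 x^{2} + 4 \right)}}{2} - \frac{x \log{\left(3 x^{2} + 4 \right)}}{2} = f(x).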